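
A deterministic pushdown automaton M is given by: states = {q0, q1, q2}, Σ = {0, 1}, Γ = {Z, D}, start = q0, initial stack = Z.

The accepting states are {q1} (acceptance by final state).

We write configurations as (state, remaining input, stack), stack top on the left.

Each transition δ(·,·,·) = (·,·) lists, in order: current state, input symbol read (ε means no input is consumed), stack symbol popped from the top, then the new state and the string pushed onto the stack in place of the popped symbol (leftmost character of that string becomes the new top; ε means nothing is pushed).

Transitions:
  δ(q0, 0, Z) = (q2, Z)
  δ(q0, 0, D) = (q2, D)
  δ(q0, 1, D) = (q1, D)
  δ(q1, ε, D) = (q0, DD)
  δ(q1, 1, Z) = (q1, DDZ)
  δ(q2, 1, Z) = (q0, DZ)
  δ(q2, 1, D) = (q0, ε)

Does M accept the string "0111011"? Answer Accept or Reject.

(q0, 0111011, Z)
  read 0, top Z: go to q2, push Z → (q2, 111011, Z)
  read 1, top Z: go to q0, push DZ → (q0, 11011, DZ)
  read 1, top D: go to q1, push D → (q1, 1011, DZ)
  ε-move, top D: go to q0, push DD → (q0, 1011, DDZ)
  read 1, top D: go to q1, push D → (q1, 011, DDZ)
  ε-move, top D: go to q0, push DD → (q0, 011, DDDZ)
  read 0, top D: go to q2, push D → (q2, 11, DDDZ)
  read 1, top D: go to q0, push ε → (q0, 1, DDZ)
  read 1, top D: go to q1, push D → (q1, ε, DDZ)
All input consumed; state q1 ∈ F.

Accept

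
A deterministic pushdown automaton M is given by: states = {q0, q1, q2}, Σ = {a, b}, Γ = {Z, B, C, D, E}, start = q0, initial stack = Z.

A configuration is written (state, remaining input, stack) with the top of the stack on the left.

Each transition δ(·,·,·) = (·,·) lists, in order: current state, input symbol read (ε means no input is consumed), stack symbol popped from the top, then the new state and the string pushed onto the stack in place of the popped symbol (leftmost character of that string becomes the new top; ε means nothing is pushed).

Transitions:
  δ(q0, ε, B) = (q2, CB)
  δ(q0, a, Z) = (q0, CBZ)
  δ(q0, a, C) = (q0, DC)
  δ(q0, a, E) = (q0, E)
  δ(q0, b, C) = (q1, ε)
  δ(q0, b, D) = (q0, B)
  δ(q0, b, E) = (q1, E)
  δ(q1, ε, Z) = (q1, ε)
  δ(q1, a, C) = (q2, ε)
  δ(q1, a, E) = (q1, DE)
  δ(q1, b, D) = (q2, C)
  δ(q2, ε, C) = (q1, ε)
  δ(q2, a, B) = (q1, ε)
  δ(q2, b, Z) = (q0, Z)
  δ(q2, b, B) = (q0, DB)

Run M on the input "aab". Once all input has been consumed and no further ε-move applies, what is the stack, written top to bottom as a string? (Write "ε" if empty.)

BCBZ

(q0, aab, Z) ⊢ (q0, ab, CBZ) ⊢ (q0, b, DCBZ) ⊢ (q0, ε, BCBZ) ⊢ (q2, ε, CBCBZ) ⊢ (q1, ε, BCBZ)
All input consumed in state q1 with stack BCBZ.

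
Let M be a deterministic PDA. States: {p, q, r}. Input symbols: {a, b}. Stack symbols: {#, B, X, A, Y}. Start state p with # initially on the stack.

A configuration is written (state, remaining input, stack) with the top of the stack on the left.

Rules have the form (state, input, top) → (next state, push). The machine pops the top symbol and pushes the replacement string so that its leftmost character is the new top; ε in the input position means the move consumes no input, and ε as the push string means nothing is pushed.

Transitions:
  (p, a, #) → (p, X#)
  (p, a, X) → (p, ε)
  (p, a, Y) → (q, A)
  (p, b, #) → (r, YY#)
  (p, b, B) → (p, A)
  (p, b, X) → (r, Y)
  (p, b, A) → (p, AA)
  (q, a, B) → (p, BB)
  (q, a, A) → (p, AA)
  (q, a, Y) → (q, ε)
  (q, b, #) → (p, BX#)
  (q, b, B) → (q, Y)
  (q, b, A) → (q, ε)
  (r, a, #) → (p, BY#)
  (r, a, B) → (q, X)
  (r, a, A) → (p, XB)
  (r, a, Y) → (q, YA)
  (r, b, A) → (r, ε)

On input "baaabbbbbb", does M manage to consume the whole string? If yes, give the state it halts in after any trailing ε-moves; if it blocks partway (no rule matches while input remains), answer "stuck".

p

(p, baaabbbbbb, #)
  read b, top #: go to r, push YY# → (r, aaabbbbbb, YY#)
  read a, top Y: go to q, push YA → (q, aabbbbbb, YAY#)
  read a, top Y: go to q, push ε → (q, abbbbbb, AY#)
  read a, top A: go to p, push AA → (p, bbbbbb, AAY#)
  read b, top A: go to p, push AA → (p, bbbbb, AAAY#)
  read b, top A: go to p, push AA → (p, bbbb, AAAAY#)
  read b, top A: go to p, push AA → (p, bbb, AAAAAY#)
  read b, top A: go to p, push AA → (p, bb, AAAAAAY#)
  read b, top A: go to p, push AA → (p, b, AAAAAAAY#)
  read b, top A: go to p, push AA → (p, ε, AAAAAAAAY#)
All input consumed; M is in state p.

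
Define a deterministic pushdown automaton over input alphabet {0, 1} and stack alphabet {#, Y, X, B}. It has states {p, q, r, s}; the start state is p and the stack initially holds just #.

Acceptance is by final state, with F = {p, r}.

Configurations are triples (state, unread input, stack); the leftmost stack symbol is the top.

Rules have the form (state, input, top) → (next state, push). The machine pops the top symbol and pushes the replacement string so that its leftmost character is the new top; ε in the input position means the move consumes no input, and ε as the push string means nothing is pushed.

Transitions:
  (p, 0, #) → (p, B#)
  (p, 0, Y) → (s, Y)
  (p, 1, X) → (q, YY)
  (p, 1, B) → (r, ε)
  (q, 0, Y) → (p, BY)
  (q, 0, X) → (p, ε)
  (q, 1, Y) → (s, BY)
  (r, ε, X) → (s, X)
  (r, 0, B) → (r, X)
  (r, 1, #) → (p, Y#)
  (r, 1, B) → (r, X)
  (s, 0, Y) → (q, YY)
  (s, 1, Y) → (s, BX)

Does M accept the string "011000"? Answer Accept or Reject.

(p, 011000, #)
  read 0, top #: go to p, push B# → (p, 11000, B#)
  read 1, top B: go to r, push ε → (r, 1000, #)
  read 1, top #: go to p, push Y# → (p, 000, Y#)
  read 0, top Y: go to s, push Y → (s, 00, Y#)
  read 0, top Y: go to q, push YY → (q, 0, YY#)
  read 0, top Y: go to p, push BY → (p, ε, BYY#)
All input consumed; state p ∈ F.

Accept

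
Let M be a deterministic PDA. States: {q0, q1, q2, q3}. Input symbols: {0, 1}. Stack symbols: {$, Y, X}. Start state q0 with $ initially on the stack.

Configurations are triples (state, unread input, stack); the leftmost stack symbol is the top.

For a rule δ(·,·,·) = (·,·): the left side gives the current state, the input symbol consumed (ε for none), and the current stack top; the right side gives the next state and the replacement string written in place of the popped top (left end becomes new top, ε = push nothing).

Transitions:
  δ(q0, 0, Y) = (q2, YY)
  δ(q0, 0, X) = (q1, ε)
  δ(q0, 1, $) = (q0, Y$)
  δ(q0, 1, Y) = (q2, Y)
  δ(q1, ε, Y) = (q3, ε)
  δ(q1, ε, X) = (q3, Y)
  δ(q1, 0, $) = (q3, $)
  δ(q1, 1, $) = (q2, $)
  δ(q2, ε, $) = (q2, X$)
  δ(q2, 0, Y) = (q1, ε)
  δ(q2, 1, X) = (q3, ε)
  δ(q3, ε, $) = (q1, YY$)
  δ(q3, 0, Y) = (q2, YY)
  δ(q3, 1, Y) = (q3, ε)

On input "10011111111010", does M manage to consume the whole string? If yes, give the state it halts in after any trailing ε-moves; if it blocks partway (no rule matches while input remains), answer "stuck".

(q0, 10011111111010, $) ⊢ (q0, 0011111111010, Y$) ⊢ (q2, 011111111010, YY$) ⊢ (q1, 11111111010, Y$) ⊢ (q3, 11111111010, $) ⊢ (q1, 11111111010, YY$) ⊢ (q3, 11111111010, Y$) ⊢ (q3, 1111111010, $) ⊢ (q1, 1111111010, YY$) ⊢ (q3, 1111111010, Y$) ⊢ (q3, 111111010, $) ⊢ (q1, 111111010, YY$) ⊢ (q3, 111111010, Y$) ⊢ (q3, 11111010, $) ⊢ (q1, 11111010, YY$) ⊢ (q3, 11111010, Y$) ⊢ (q3, 1111010, $) ⊢ (q1, 1111010, YY$) ⊢ (q3, 1111010, Y$) ⊢ (q3, 111010, $) ⊢ (q1, 111010, YY$) ⊢ (q3, 111010, Y$) ⊢ (q3, 11010, $) ⊢ (q1, 11010, YY$) ⊢ (q3, 11010, Y$) ⊢ (q3, 1010, $) ⊢ (q1, 1010, YY$) ⊢ (q3, 1010, Y$) ⊢ (q3, 010, $) ⊢ (q1, 010, YY$) ⊢ (q3, 010, Y$) ⊢ (q2, 10, YY$)
No transition for (q2, 1, top Y); M blocks with input 10 remaining.

stuck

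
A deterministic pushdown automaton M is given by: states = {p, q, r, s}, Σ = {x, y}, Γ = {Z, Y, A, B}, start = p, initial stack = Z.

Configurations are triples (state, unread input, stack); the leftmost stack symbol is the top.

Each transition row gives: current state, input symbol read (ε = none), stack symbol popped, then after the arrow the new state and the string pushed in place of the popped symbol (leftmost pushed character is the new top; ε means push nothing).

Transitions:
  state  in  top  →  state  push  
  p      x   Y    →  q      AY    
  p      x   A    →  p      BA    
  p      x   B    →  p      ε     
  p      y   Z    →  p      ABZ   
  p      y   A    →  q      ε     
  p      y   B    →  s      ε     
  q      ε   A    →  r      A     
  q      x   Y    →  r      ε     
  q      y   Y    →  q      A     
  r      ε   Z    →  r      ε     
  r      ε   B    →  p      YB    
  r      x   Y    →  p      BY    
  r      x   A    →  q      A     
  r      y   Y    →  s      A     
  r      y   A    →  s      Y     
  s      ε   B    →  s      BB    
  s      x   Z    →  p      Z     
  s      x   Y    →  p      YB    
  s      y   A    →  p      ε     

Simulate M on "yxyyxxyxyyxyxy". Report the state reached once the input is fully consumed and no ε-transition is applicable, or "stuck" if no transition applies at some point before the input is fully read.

(p, yxyyxxyxyyxyxy, Z)
  read y, top Z: go to p, push ABZ → (p, xyyxxyxyyxyxy, ABZ)
  read x, top A: go to p, push BA → (p, yyxxyxyyxyxy, BABZ)
  read y, top B: go to s, push ε → (s, yxxyxyyxyxy, ABZ)
  read y, top A: go to p, push ε → (p, xxyxyyxyxy, BZ)
  read x, top B: go to p, push ε → (p, xyxyyxyxy, Z)
No transition for (p, x, top Z); M blocks with input xyxyyxyxy remaining.

stuck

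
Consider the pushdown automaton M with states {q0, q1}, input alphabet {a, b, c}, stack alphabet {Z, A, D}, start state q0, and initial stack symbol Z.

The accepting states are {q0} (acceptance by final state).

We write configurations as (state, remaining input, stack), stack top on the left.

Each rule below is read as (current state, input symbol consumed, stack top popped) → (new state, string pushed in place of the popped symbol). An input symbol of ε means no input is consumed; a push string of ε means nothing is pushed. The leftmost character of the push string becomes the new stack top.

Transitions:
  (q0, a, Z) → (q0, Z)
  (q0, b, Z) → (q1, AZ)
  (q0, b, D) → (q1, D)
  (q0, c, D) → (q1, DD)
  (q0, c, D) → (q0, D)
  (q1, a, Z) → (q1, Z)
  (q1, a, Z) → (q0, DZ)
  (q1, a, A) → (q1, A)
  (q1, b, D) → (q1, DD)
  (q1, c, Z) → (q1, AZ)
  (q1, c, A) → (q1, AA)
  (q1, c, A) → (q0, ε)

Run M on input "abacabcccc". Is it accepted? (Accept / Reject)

One accepting computation: (q0, abacabcccc, Z) ⊢ (q0, bacabcccc, Z) ⊢ (q1, acabcccc, AZ) ⊢ (q1, cabcccc, AZ) ⊢ (q0, abcccc, Z) ⊢ (q0, bcccc, Z) ⊢ (q1, cccc, AZ) ⊢ (q1, ccc, AAZ) ⊢ (q1, cc, AAAZ) ⊢ (q1, c, AAAAZ) ⊢ (q0, ε, AAAZ)
All input consumed and state q0 ∈ F.

Accept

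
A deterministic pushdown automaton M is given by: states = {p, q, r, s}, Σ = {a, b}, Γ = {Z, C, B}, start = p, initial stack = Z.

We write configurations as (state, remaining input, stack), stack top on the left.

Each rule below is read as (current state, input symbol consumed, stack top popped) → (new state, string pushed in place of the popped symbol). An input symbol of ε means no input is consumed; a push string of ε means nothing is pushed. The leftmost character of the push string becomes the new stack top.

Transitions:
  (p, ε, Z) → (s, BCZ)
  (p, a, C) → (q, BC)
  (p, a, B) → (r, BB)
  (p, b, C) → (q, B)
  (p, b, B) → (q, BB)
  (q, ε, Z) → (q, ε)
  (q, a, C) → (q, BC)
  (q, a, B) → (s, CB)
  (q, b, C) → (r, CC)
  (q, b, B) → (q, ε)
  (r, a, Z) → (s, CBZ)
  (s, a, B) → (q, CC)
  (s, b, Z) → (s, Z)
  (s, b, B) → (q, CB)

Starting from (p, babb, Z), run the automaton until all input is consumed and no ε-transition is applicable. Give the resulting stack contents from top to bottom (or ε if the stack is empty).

CCBCZ

(p, babb, Z)
  ε-move, top Z: go to s, push BCZ → (s, babb, BCZ)
  read b, top B: go to q, push CB → (q, abb, CBCZ)
  read a, top C: go to q, push BC → (q, bb, BCBCZ)
  read b, top B: go to q, push ε → (q, b, CBCZ)
  read b, top C: go to r, push CC → (r, ε, CCBCZ)
All input consumed in state r with stack CCBCZ.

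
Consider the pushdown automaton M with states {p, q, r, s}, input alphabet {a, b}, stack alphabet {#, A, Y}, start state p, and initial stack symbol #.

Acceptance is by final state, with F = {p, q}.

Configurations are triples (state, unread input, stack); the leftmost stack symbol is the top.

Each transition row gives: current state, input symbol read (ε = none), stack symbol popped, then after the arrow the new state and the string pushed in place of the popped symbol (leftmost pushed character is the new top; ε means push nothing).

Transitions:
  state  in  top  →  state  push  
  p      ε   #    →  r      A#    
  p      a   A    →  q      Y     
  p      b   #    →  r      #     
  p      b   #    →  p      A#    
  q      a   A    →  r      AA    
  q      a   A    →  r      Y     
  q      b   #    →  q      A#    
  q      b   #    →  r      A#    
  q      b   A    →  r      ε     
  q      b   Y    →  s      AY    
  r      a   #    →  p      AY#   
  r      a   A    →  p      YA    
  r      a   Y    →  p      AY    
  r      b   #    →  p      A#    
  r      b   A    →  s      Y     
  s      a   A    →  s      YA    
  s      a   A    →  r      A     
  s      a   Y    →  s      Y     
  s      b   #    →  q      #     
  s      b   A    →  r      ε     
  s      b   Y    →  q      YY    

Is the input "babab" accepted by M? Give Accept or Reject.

Accept

One accepting computation: (p, babab, #) ⊢ (p, abab, A#) ⊢ (q, bab, Y#) ⊢ (s, ab, AY#) ⊢ (s, b, YAY#) ⊢ (q, ε, YYAY#)
All input consumed and state q ∈ F.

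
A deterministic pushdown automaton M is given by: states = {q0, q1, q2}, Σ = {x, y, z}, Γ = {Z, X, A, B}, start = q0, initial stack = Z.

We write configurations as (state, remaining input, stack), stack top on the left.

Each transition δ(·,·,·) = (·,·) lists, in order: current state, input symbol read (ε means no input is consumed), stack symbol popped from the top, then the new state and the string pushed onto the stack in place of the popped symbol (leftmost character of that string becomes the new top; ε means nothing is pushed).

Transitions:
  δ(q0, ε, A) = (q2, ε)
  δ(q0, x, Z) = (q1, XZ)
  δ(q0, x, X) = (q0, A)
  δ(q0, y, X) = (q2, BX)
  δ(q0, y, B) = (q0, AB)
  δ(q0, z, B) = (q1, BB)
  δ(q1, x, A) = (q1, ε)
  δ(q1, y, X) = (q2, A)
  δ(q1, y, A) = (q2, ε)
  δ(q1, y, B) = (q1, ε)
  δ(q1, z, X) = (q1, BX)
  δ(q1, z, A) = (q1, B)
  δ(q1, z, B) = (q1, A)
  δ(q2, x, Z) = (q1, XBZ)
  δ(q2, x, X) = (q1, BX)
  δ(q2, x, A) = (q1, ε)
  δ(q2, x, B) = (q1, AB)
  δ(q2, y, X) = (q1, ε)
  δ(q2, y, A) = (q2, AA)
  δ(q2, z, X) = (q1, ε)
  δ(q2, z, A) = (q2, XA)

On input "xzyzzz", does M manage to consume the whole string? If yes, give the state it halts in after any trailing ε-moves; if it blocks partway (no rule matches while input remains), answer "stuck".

(q0, xzyzzz, Z)
  read x, top Z: go to q1, push XZ → (q1, zyzzz, XZ)
  read z, top X: go to q1, push BX → (q1, yzzz, BXZ)
  read y, top B: go to q1, push ε → (q1, zzz, XZ)
  read z, top X: go to q1, push BX → (q1, zz, BXZ)
  read z, top B: go to q1, push A → (q1, z, AXZ)
  read z, top A: go to q1, push B → (q1, ε, BXZ)
All input consumed; M is in state q1.

q1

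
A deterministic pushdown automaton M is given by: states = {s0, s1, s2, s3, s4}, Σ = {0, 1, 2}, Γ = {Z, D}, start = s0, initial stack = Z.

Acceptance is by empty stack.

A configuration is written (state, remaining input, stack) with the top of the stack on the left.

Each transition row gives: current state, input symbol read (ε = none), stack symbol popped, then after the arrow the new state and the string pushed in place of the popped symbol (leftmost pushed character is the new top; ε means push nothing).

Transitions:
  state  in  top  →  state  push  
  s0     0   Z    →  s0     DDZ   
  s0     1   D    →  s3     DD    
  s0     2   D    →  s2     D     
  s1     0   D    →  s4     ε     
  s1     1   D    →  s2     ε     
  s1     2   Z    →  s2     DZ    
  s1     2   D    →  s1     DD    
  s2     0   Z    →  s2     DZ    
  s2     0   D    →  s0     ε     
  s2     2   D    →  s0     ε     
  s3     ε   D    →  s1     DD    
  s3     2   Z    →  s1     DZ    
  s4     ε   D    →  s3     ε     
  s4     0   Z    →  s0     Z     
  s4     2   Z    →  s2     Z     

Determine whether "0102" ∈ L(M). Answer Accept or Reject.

Reject

(s0, 0102, Z) ⊢ (s0, 102, DDZ) ⊢ (s3, 02, DDDZ) ⊢ (s1, 02, DDDDZ) ⊢ (s4, 2, DDDZ) ⊢ (s3, 2, DDZ) ⊢ (s1, 2, DDDZ) ⊢ (s1, ε, DDDDZ)
All input consumed; stack is DDDDZ, not empty, and no further ε-move applies.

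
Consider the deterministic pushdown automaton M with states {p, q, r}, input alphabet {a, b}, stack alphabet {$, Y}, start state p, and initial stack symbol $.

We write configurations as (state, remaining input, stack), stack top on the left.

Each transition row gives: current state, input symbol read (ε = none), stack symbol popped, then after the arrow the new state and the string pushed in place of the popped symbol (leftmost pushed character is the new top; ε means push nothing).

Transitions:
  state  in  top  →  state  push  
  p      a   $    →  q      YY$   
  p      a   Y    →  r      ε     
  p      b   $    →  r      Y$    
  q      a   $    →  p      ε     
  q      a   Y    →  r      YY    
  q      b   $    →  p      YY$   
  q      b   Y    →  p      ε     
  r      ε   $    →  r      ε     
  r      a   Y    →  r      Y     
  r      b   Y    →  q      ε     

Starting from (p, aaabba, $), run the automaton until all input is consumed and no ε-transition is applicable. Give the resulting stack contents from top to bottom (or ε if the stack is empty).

(p, aaabba, $)
  read a, top $: go to q, push YY$ → (q, aabba, YY$)
  read a, top Y: go to r, push YY → (r, abba, YYY$)
  read a, top Y: go to r, push Y → (r, bba, YYY$)
  read b, top Y: go to q, push ε → (q, ba, YY$)
  read b, top Y: go to p, push ε → (p, a, Y$)
  read a, top Y: go to r, push ε → (r, ε, $)
  ε-move, top $: go to r, push ε → (r, ε, ε)
All input consumed in state r with stack ε.

ε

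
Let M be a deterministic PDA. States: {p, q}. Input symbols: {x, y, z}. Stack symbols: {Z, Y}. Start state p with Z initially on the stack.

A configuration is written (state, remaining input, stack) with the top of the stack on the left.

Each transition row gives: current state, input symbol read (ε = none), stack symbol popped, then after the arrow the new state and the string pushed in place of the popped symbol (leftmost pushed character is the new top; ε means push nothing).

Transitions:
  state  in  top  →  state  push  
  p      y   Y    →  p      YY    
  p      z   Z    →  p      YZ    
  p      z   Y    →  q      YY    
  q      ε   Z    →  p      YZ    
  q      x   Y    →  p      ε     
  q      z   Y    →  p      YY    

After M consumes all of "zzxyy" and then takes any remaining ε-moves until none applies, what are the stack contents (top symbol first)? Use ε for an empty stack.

(p, zzxyy, Z)
  read z, top Z: go to p, push YZ → (p, zxyy, YZ)
  read z, top Y: go to q, push YY → (q, xyy, YYZ)
  read x, top Y: go to p, push ε → (p, yy, YZ)
  read y, top Y: go to p, push YY → (p, y, YYZ)
  read y, top Y: go to p, push YY → (p, ε, YYYZ)
All input consumed in state p with stack YYYZ.

YYYZ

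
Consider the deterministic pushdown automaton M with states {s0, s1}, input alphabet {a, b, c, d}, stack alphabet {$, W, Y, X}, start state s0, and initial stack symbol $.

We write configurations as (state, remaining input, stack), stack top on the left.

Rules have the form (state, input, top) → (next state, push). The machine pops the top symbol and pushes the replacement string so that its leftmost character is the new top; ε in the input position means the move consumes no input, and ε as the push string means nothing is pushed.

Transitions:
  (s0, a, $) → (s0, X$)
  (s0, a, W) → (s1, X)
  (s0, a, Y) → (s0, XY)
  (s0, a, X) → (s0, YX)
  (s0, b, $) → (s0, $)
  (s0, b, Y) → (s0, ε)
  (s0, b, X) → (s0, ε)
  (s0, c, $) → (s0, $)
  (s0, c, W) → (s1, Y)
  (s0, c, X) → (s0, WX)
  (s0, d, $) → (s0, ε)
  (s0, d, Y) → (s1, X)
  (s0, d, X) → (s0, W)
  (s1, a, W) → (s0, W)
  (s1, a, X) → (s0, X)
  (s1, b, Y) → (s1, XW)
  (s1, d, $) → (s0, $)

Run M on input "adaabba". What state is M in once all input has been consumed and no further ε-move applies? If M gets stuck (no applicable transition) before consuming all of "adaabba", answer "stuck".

s0

(s0, adaabba, $)
  read a, top $: go to s0, push X$ → (s0, daabba, X$)
  read d, top X: go to s0, push W → (s0, aabba, W$)
  read a, top W: go to s1, push X → (s1, abba, X$)
  read a, top X: go to s0, push X → (s0, bba, X$)
  read b, top X: go to s0, push ε → (s0, ba, $)
  read b, top $: go to s0, push $ → (s0, a, $)
  read a, top $: go to s0, push X$ → (s0, ε, X$)
All input consumed; M is in state s0.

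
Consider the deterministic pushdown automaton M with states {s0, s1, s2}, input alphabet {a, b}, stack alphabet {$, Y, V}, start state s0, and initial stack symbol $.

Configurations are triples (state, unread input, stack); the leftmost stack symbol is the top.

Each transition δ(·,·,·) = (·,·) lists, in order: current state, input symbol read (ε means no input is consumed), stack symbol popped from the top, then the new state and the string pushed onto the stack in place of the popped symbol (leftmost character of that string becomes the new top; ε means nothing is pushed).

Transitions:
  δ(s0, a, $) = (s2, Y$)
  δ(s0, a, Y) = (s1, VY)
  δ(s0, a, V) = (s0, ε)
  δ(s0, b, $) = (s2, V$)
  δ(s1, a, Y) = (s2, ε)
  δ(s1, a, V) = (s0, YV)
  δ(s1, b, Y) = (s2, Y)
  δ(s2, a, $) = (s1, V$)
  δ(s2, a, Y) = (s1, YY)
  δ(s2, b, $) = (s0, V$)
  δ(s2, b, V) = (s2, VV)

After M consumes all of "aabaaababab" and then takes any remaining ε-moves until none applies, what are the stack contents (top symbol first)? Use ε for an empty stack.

(s0, aabaaababab, $) ⊢ (s2, abaaababab, Y$) ⊢ (s1, baaababab, YY$) ⊢ (s2, aaababab, YY$) ⊢ (s1, aababab, YYY$) ⊢ (s2, ababab, YY$) ⊢ (s1, babab, YYY$) ⊢ (s2, abab, YYY$) ⊢ (s1, bab, YYYY$) ⊢ (s2, ab, YYYY$) ⊢ (s1, b, YYYYY$) ⊢ (s2, ε, YYYYY$)
All input consumed in state s2 with stack YYYYY$.

YYYYY$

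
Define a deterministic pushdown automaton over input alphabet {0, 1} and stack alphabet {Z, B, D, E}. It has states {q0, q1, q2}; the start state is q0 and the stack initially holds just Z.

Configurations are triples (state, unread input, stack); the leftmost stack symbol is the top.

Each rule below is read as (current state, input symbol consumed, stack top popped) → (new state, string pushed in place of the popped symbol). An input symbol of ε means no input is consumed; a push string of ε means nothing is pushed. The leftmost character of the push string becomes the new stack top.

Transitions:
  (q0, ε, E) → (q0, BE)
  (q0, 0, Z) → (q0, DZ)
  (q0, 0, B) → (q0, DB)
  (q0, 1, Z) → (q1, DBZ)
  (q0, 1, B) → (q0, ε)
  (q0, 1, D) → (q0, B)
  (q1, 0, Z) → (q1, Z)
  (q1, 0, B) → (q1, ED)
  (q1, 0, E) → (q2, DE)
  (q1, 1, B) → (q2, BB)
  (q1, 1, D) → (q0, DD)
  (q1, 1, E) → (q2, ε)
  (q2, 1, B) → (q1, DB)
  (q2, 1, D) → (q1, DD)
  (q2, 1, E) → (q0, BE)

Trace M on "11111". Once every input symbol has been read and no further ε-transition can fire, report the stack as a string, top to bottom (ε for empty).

(q0, 11111, Z)
  read 1, top Z: go to q1, push DBZ → (q1, 1111, DBZ)
  read 1, top D: go to q0, push DD → (q0, 111, DDBZ)
  read 1, top D: go to q0, push B → (q0, 11, BDBZ)
  read 1, top B: go to q0, push ε → (q0, 1, DBZ)
  read 1, top D: go to q0, push B → (q0, ε, BBZ)
All input consumed in state q0 with stack BBZ.

BBZ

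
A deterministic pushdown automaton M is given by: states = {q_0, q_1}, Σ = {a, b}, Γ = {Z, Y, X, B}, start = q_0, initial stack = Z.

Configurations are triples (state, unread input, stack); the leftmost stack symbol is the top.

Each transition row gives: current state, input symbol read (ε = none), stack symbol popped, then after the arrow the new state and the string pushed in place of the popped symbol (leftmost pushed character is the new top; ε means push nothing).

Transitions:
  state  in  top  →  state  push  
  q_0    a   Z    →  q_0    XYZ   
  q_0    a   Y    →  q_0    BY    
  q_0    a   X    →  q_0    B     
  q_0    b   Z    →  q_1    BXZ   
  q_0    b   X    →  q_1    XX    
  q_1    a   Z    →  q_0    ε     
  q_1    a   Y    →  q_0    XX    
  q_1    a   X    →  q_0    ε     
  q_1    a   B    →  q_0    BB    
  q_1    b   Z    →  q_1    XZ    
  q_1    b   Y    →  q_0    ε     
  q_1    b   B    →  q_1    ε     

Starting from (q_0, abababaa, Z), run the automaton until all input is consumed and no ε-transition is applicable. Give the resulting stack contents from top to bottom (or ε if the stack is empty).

(q_0, abababaa, Z)
  read a, top Z: go to q_0, push XYZ → (q_0, bababaa, XYZ)
  read b, top X: go to q_1, push XX → (q_1, ababaa, XXYZ)
  read a, top X: go to q_0, push ε → (q_0, babaa, XYZ)
  read b, top X: go to q_1, push XX → (q_1, abaa, XXYZ)
  read a, top X: go to q_0, push ε → (q_0, baa, XYZ)
  read b, top X: go to q_1, push XX → (q_1, aa, XXYZ)
  read a, top X: go to q_0, push ε → (q_0, a, XYZ)
  read a, top X: go to q_0, push B → (q_0, ε, BYZ)
All input consumed in state q_0 with stack BYZ.

BYZ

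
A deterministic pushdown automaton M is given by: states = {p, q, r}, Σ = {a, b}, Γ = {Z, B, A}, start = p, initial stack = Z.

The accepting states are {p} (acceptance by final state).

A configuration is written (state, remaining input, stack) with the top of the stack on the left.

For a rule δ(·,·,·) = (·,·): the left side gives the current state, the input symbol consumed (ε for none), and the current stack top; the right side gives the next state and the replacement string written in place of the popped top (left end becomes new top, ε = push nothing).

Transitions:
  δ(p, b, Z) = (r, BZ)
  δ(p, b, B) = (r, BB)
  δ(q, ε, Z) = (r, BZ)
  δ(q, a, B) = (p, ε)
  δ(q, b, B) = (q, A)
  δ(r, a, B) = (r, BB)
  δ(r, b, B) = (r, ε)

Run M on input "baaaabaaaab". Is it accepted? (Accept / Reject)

(p, baaaabaaaab, Z)
  read b, top Z: go to r, push BZ → (r, aaaabaaaab, BZ)
  read a, top B: go to r, push BB → (r, aaabaaaab, BBZ)
  read a, top B: go to r, push BB → (r, aabaaaab, BBBZ)
  read a, top B: go to r, push BB → (r, abaaaab, BBBBZ)
  read a, top B: go to r, push BB → (r, baaaab, BBBBBZ)
  read b, top B: go to r, push ε → (r, aaaab, BBBBZ)
  read a, top B: go to r, push BB → (r, aaab, BBBBBZ)
  read a, top B: go to r, push BB → (r, aab, BBBBBBZ)
  read a, top B: go to r, push BB → (r, ab, BBBBBBBZ)
  read a, top B: go to r, push BB → (r, b, BBBBBBBBZ)
  read b, top B: go to r, push ε → (r, ε, BBBBBBBZ)
All input consumed; state r ∉ F and no further ε-move applies.

Reject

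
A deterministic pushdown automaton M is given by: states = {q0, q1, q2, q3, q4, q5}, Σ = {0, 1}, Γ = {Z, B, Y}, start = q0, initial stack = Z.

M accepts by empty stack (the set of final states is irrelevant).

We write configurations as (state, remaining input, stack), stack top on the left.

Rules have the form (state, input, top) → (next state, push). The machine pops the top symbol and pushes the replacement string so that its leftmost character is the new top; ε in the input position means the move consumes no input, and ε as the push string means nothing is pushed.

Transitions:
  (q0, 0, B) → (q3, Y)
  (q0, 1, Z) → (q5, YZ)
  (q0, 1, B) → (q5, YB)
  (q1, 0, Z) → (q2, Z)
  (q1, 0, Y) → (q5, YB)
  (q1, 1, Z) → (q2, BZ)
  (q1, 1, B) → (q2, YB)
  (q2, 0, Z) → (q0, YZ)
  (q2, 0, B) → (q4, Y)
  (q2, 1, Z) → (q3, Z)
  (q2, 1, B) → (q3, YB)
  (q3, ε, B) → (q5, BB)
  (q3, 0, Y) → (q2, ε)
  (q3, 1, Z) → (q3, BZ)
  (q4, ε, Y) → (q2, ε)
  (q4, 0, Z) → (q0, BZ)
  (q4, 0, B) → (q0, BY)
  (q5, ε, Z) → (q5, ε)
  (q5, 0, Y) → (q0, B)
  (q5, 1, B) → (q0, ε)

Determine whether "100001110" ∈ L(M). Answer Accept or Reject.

(q0, 100001110, Z)
  read 1, top Z: go to q5, push YZ → (q5, 00001110, YZ)
  read 0, top Y: go to q0, push B → (q0, 0001110, BZ)
  read 0, top B: go to q3, push Y → (q3, 001110, YZ)
  read 0, top Y: go to q2, push ε → (q2, 01110, Z)
  read 0, top Z: go to q0, push YZ → (q0, 1110, YZ)
No transition applies at (q0, 1110, YZ); input not fully consumed.

Reject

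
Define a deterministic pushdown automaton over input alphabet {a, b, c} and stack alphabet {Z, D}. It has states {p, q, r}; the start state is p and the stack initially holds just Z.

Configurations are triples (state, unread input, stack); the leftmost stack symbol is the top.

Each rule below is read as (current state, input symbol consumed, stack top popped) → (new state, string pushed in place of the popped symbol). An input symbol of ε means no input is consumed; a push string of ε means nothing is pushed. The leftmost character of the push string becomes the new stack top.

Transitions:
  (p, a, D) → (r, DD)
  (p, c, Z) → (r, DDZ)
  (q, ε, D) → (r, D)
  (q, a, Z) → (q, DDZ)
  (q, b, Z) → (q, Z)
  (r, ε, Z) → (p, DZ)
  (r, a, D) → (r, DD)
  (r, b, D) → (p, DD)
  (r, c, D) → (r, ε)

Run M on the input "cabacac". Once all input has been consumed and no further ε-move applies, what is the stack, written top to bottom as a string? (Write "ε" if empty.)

DDDDZ

(p, cabacac, Z)
  read c, top Z: go to r, push DDZ → (r, abacac, DDZ)
  read a, top D: go to r, push DD → (r, bacac, DDDZ)
  read b, top D: go to p, push DD → (p, acac, DDDDZ)
  read a, top D: go to r, push DD → (r, cac, DDDDDZ)
  read c, top D: go to r, push ε → (r, ac, DDDDZ)
  read a, top D: go to r, push DD → (r, c, DDDDDZ)
  read c, top D: go to r, push ε → (r, ε, DDDDZ)
All input consumed in state r with stack DDDDZ.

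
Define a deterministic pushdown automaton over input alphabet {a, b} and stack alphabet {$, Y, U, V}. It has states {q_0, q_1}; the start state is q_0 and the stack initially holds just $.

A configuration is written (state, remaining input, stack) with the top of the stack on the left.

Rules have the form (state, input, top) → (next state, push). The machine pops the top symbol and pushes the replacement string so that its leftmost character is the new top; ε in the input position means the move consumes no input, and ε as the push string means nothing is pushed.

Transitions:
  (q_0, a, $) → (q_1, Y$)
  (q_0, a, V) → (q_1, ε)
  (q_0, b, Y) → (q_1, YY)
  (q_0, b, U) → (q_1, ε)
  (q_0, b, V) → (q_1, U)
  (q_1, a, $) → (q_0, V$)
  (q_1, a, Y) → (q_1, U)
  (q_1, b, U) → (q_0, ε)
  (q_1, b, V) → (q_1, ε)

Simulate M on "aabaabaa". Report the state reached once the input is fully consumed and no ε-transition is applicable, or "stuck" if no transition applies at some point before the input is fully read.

q_1

(q_0, aabaabaa, $)
  read a, top $: go to q_1, push Y$ → (q_1, abaabaa, Y$)
  read a, top Y: go to q_1, push U → (q_1, baabaa, U$)
  read b, top U: go to q_0, push ε → (q_0, aabaa, $)
  read a, top $: go to q_1, push Y$ → (q_1, abaa, Y$)
  read a, top Y: go to q_1, push U → (q_1, baa, U$)
  read b, top U: go to q_0, push ε → (q_0, aa, $)
  read a, top $: go to q_1, push Y$ → (q_1, a, Y$)
  read a, top Y: go to q_1, push U → (q_1, ε, U$)
All input consumed; M is in state q_1.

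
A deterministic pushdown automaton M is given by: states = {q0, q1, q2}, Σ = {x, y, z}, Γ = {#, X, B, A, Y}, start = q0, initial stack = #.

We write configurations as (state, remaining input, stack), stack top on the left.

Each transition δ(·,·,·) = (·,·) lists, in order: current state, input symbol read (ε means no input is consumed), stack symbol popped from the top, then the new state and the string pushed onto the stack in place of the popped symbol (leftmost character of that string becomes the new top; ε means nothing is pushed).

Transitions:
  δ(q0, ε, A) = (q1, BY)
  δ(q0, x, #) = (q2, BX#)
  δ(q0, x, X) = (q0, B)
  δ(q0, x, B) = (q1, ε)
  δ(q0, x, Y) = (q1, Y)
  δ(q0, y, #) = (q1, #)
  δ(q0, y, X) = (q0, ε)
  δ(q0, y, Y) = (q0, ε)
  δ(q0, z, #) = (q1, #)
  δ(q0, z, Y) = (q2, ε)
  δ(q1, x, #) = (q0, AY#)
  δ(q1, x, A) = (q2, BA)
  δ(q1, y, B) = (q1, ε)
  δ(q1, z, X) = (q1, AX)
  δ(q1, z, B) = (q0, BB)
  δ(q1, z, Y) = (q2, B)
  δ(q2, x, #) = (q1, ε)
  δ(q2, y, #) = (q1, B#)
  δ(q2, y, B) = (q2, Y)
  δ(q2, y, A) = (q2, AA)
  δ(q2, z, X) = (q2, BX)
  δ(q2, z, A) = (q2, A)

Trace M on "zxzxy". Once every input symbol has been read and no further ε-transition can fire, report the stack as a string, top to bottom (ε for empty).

(q0, zxzxy, #) ⊢ (q1, xzxy, #) ⊢ (q0, zxy, AY#) ⊢ (q1, zxy, BYY#) ⊢ (q0, xy, BBYY#) ⊢ (q1, y, BYY#) ⊢ (q1, ε, YY#)
All input consumed in state q1 with stack YY#.

YY#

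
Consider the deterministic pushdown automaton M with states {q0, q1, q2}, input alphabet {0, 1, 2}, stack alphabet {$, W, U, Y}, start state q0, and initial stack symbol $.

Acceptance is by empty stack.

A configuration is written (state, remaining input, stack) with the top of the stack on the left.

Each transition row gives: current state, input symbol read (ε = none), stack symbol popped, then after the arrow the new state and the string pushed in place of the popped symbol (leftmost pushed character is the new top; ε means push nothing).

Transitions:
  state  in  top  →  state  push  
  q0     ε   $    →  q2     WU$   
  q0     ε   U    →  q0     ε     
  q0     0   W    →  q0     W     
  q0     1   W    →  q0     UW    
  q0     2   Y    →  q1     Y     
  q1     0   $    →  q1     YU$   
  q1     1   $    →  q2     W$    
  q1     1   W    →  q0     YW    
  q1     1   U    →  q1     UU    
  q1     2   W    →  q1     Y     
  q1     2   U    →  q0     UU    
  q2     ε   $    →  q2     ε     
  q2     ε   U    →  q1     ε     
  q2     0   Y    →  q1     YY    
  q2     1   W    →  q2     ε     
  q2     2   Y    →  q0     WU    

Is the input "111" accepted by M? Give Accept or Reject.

Accept

(q0, 111, $) ⊢ (q2, 111, WU$) ⊢ (q2, 11, U$) ⊢ (q1, 11, $) ⊢ (q2, 1, W$) ⊢ (q2, ε, $) ⊢ (q2, ε, ε)
All input consumed and the stack is empty.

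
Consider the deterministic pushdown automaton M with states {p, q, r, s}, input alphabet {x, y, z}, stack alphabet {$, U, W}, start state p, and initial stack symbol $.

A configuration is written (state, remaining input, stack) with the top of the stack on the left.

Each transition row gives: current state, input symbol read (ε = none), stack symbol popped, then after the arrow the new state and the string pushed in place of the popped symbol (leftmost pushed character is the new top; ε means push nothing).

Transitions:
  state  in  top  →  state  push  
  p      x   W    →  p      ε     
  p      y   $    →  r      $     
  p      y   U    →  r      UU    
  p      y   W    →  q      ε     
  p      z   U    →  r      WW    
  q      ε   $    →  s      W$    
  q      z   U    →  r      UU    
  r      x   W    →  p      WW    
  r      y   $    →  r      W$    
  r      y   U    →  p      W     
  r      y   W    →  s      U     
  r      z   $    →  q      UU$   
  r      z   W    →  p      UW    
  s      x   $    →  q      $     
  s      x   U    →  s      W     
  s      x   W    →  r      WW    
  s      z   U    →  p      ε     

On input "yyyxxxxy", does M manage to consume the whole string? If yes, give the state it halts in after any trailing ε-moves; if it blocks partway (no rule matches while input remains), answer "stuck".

(p, yyyxxxxy, $) ⊢ (r, yyxxxxy, $) ⊢ (r, yxxxxy, W$) ⊢ (s, xxxxy, U$) ⊢ (s, xxxy, W$) ⊢ (r, xxy, WW$) ⊢ (p, xy, WWW$) ⊢ (p, y, WW$) ⊢ (q, ε, W$)
All input consumed; M is in state q.

q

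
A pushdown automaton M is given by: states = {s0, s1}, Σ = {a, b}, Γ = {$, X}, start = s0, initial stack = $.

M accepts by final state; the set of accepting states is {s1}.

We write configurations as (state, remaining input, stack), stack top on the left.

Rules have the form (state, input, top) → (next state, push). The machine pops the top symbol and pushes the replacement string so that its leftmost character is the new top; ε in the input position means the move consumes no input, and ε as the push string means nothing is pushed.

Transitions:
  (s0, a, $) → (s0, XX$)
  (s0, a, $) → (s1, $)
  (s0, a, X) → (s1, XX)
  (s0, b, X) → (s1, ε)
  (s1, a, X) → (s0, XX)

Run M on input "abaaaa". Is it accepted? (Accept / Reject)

Accept

One accepting computation: (s0, abaaaa, $) ⊢ (s0, baaaa, XX$) ⊢ (s1, aaaa, X$) ⊢ (s0, aaa, XX$) ⊢ (s1, aa, XXX$) ⊢ (s0, a, XXXX$) ⊢ (s1, ε, XXXXX$)
All input consumed and state s1 ∈ F.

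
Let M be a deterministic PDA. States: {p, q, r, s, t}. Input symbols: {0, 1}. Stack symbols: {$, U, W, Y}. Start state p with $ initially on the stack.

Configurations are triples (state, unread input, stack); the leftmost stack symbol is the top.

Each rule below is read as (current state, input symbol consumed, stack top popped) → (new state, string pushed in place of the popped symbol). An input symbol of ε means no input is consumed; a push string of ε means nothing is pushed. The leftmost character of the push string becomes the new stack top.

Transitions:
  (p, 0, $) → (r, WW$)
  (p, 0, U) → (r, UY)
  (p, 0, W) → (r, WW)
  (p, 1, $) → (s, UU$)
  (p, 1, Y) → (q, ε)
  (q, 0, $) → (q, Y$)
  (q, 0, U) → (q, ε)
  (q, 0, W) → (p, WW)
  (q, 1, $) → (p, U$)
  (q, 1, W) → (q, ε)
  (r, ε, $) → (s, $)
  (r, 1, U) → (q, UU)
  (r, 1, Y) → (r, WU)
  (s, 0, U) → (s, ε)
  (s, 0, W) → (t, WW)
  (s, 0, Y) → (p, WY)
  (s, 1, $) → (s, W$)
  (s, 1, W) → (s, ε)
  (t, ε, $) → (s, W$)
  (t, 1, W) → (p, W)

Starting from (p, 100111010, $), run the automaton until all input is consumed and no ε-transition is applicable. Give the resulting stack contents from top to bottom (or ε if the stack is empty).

(p, 100111010, $)
  read 1, top $: go to s, push UU$ → (s, 00111010, UU$)
  read 0, top U: go to s, push ε → (s, 0111010, U$)
  read 0, top U: go to s, push ε → (s, 111010, $)
  read 1, top $: go to s, push W$ → (s, 11010, W$)
  read 1, top W: go to s, push ε → (s, 1010, $)
  read 1, top $: go to s, push W$ → (s, 010, W$)
  read 0, top W: go to t, push WW → (t, 10, WW$)
  read 1, top W: go to p, push W → (p, 0, WW$)
  read 0, top W: go to r, push WW → (r, ε, WWW$)
All input consumed in state r with stack WWW$.

WWW$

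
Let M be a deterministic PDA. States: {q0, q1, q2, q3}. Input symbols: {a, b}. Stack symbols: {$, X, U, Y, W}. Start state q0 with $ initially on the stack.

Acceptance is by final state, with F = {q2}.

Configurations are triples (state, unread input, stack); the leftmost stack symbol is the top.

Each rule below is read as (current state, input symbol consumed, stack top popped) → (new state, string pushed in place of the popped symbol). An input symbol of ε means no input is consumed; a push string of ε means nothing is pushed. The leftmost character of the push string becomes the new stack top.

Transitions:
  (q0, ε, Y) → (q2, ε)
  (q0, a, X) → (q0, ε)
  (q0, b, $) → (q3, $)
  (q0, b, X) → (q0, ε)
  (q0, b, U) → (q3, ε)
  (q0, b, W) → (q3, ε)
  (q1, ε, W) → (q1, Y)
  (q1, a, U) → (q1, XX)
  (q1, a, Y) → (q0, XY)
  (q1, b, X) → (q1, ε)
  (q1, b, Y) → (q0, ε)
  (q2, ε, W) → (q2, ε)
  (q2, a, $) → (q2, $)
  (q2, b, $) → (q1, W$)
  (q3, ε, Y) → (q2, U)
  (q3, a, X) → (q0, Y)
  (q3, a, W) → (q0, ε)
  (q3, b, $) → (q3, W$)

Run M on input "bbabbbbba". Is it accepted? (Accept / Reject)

(q0, bbabbbbba, $) ⊢ (q3, babbbbba, $) ⊢ (q3, abbbbba, W$) ⊢ (q0, bbbbba, $) ⊢ (q3, bbbba, $) ⊢ (q3, bbba, W$)
No transition applies at (q3, bbba, W$); input not fully consumed.

Reject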